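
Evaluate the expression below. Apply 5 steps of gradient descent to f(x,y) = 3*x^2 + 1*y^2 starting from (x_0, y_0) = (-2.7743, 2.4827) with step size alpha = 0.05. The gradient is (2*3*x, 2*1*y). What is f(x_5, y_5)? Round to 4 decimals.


Gradient descent on f(x,y) = 3*x^2 + 1*y^2.
Starting point: (-2.7743, 2.4827), alpha = 0.05
Step 1: grad_x = 2*3*-2.7743 = -16.6458, grad_y = 2*1*2.4827 = 4.9654
  x_1 = -2.7743 - 0.05*-16.6458 = -1.942
  y_1 = 2.4827 - 0.05*4.9654 = 2.2344
Step 2: grad_x = 2*3*-1.942 = -11.6521, grad_y = 2*1*2.2344 = 4.4689
  x_2 = -1.942 - 0.05*-11.6521 = -1.3594
  y_2 = 2.2344 - 0.05*4.4689 = 2.011
Step 3: grad_x = 2*3*-1.3594 = -8.1564, grad_y = 2*1*2.011 = 4.022
  x_3 = -1.3594 - 0.05*-8.1564 = -0.9516
  y_3 = 2.011 - 0.05*4.022 = 1.8099
Step 4: grad_x = 2*3*-0.9516 = -5.7095, grad_y = 2*1*1.8099 = 3.6198
  x_4 = -0.9516 - 0.05*-5.7095 = -0.6661
  y_4 = 1.8099 - 0.05*3.6198 = 1.6289
Step 5: grad_x = 2*3*-0.6661 = -3.9967, grad_y = 2*1*1.6289 = 3.2578
  x_5 = -0.6661 - 0.05*-3.9967 = -0.4663
  y_5 = 1.6289 - 0.05*3.2578 = 1.466
f(-0.4663, 1.466) = 3*(-0.4663)^2 + 1*1.466^2 = 2.8014


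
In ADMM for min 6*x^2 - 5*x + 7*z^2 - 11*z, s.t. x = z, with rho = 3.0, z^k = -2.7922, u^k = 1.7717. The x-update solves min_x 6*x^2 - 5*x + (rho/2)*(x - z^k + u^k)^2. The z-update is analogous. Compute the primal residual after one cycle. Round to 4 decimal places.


ADMM iteration with rho = 3.0, z^k = -2.7922, u^k = 1.7717
Step 1: x-update.
Minimize 6*x^2 - 5*x + (3.0/2)*(x + 2.7922 + 1.7717)^2
FOC: (2*6 + 3.0)*x = 5 + 3.0*(-2.7922 - 1.7717)
x^{k+1} = -0.5794
Step 2: z-update.
Minimize 7*z^2 - 11*z + (3.0/2)*(-0.5794 - z + 1.7717)^2
FOC: (2*7 + 3.0)*z = 11 + 3.0*(-0.5794 + 1.7717)
z^{k+1} = 0.8575
Step 3: u-update.
u^{k+1} = 1.7717 - 0.5794 - 0.8575 = 0.3348
Step 4: Primal residual = |-0.5794 - 0.8575| = 1.4369


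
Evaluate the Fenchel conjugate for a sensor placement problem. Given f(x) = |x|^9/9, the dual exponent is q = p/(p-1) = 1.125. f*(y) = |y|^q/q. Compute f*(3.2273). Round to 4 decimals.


The conjugate exponent q satisfies 1/p + 1/q = 1.
p = 9, so q = 9/(9 - 1) = 1.125
|y|^q = 3.2273^1.125 = 3.7363
f*(3.2273) = 3.7363 / 1.125 = 3.3212


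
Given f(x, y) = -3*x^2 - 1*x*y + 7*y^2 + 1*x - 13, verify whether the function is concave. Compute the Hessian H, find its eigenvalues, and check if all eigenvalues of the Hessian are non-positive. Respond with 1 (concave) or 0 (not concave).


The Hessian of f(x,y) = -3*x^2 - 1*x*y + 7*y^2 + 1*x - 13 is:
H = [[-6, -1], [-1, 14]]
Trace = -6 + 14 = 8
Determinant = -6*14 - (-1)^2 = -85
Discriminant = (8)^2 - 4*-85 = 404.0
Eigenvalues: lambda_1 = -6.0499, lambda_2 = 14.0499
The function is not concave.

0


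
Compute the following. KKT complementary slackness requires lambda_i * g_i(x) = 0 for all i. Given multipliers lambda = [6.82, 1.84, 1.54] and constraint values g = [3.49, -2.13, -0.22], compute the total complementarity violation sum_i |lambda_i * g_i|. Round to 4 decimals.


KKT complementary slackness check:
lambda_1 * g_1 = 6.82 * 3.49 = 23.8018
lambda_2 * g_2 = 1.84 * -2.13 = -3.9192
lambda_3 * g_3 = 1.54 * -0.22 = -0.3388
Total violation = 23.8018 + 3.9192 + 0.3388 = 28.0598


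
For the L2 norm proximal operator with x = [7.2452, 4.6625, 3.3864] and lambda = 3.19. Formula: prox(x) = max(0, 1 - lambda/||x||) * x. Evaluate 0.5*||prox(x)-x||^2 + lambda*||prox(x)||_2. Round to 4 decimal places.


Step 1: Compute ||x||.
||x|| = 9.2574
Step 2: Compute scaling factor.
scale = max(0, 1 - 3.19/9.2574) = 0.6554
Step 3: prox(x) = [4.7486, 3.0559, 2.2195]
||prox(x)|| = 6.0674
Step 4: Proximal objective.
0.5*||prox-x||^2 = 5.0881
lambda*||prox|| = 19.355
Total = 24.4431


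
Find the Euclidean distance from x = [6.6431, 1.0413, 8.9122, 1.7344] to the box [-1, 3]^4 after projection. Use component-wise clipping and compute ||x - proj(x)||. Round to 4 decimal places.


Project each component onto [-1, 3].
clip(6.6431) = 3.0, clip(1.0413) = 1.0413, clip(8.9122) = 3.0, clip(1.7344) = 1.7344
Projection = [3.0, 1.0413, 3.0, 1.7344]
Squared diffs: [13.2722, 0.0, 34.9541, 0.0]
Distance = sqrt(48.2263) = 6.9445


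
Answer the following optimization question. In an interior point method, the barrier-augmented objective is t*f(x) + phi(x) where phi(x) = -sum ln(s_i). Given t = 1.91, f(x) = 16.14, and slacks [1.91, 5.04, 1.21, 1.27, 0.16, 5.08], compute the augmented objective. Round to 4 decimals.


Step 1: Compute log-barrier.
ln values: [0.6471, 1.6174, 0.1906, 0.239, -1.8326, 1.6253]
phi = -(0.6471 + 1.6174 + 0.1906 + 0.239 - 1.8326 + 1.6253) = -2.4869
Step 2: Compute augmented objective.
t*f(x) = 1.91*16.14 = 30.8274
Total = 30.8274 - 2.4869 = 28.3405


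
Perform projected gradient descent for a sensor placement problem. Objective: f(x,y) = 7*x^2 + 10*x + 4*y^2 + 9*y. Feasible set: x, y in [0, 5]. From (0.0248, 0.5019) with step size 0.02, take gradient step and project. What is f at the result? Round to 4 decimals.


Step 1: Compute gradient at (0.0248, 0.5019).
grad_x = 2*7*0.0248 + 10 = 10.3472
grad_y = 2*4*0.5019 + 9 = 13.0152
Step 2: Gradient step.
x_raw = 0.0248 - 0.02*10.3472 = -0.1821
y_raw = 0.5019 - 0.02*13.0152 = 0.2416
Step 3: Project onto [0, 5].
x_proj = clip(-0.1821) = 0.0
y_proj = clip(0.2416) = 0.2416
Step 4: Evaluate f.
f(0.0, 0.2416) = 2.4078


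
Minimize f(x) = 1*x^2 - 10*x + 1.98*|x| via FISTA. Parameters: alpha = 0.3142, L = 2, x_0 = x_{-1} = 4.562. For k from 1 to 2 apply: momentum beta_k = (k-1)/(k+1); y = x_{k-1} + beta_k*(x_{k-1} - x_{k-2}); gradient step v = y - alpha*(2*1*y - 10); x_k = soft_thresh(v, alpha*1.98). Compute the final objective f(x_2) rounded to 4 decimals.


FISTA on f(x) = 1*x^2 - 10*x + 1.98*|x|
L = 2, alpha = 0.3142
Iteration 1: beta = 0.0, y = 4.562 + 0.0*(4.562 - 4.562) = 4.562
  grad(y) = -0.876, v = y - alpha*grad = 4.8372
  prox(v) = soft_thresh(4.8372, 0.6221) = 4.2151
Iteration 2: beta = 0.3333, y = 4.2151 + 0.3333*(4.2151 - 4.562) = 4.0995
  grad(y) = -1.801, v = y - alpha*grad = 4.6654
  prox(v) = soft_thresh(4.6654, 0.6221) = 4.0433
f(x_2) = 1*4.0433^2 - 10*4.0433 + 1.98*|4.0433| = -16.079


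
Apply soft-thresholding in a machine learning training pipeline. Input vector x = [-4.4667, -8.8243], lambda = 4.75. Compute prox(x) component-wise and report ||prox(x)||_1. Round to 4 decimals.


Soft-thresholding with lambda = 4.75:
prox(-4.4667) = sign(-4.4667)*max(|-4.4667| - 4.75, 0) = 0.0
prox(-8.8243) = sign(-8.8243)*max(|-8.8243| - 4.75, 0) = -4.0743
prox(x) = [0.0, -4.0743]
||prox(x)||_1 = 0.0 + 4.0743 = 4.0743


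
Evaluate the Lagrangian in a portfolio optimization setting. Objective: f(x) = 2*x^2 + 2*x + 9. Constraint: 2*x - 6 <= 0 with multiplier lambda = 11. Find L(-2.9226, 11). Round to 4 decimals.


Step 1: Evaluate f(x).
f(-2.9226) = 2*(-2.9226)^2 + 2*(-2.9226) + 9 = 20.238
Step 2: Evaluate g(x).
g(-2.9226) = 2*-2.9226 - 6 = -11.8452
Step 3: Compute Lagrangian.
L = 20.238 + 11*-11.8452 = -110.0592


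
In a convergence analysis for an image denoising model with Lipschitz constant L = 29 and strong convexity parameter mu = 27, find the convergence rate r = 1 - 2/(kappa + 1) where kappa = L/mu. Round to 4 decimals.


Step 1: Compute the condition number.
kappa = L/mu = 29/27 = 1.0741
Step 2: Compute the convergence rate.
r = 1 - 2/(kappa + 1) = 1 - 2*mu/(L + mu) = (L - mu)/(L + mu) = 2/56 = 0.0357


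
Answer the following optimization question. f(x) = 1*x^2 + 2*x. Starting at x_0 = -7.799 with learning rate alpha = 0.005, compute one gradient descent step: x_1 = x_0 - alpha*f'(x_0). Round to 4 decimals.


We compute the gradient at x_0 and apply the update.
f'(x) = 2*x + 2
f'(-7.799) = 2*-7.799 + 2 = -13.598
x_1 = -7.799 - 0.005*-13.598 = -7.731


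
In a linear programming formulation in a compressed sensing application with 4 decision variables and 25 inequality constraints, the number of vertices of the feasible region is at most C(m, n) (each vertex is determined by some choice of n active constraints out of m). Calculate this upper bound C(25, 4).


Each vertex corresponds to some choice of n active constraints out of m, so the number of vertices is at most C(m, n) = m! / (n!(m-n)!).
m = 25, n = 4
Numerator: 25 * 24 * 23 * 22
Denominator: 4! = 24
C(25, 4) = 12650


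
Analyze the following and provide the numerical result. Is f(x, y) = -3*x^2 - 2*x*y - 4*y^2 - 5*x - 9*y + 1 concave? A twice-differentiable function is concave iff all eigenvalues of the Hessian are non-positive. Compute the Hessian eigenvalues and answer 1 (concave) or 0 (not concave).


The Hessian of f(x,y) = -3*x^2 - 2*x*y - 4*y^2 - 5*x - 9*y + 1 is:
H = [[-6, -2], [-2, -8]]
Trace = -6 - 8 = -14
Determinant = -6*-8 - (-2)^2 = 44
Discriminant = (-14)^2 - 4*44 = 20.0
Eigenvalues: lambda_1 = -9.2361, lambda_2 = -4.7639
The function is concave.

1


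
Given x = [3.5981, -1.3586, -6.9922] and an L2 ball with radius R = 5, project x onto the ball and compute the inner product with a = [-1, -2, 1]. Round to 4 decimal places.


Step 1: Compute ||x|| (intermediates to 6 decimals).
||x|| = sqrt(3.5981^2 + (-1.3586)^2 + (-6.9922)^2) = 7.980162
Step 2: Project.
Since ||x|| > R, scale = R/||x|| = 5/7.980162 = 0.626554, proj(x) = scale * x
proj(x) = [2.254404, -0.851236, -4.380991]
Step 3: Dot product.
a^T * proj(x) = -1*2.254404 - 2*(-0.851236) + 1*(-4.380991) = -4.9329


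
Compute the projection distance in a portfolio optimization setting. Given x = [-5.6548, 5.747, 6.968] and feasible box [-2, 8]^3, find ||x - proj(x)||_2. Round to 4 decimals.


Project each component onto [-2, 8].
clip(-5.6548) = -2.0, clip(5.747) = 5.747, clip(6.968) = 6.968
Projection = [-2.0, 5.747, 6.968]
Squared diffs: [13.3576, 0.0, 0.0]
Distance = sqrt(13.3576) = 3.6548


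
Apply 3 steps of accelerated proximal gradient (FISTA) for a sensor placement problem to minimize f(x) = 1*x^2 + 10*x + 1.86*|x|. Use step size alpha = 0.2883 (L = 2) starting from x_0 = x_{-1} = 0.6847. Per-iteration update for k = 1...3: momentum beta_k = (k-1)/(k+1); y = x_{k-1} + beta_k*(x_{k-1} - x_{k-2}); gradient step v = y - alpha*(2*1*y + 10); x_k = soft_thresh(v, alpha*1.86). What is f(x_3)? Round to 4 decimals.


FISTA on f(x) = 1*x^2 + 10*x + 1.86*|x|
L = 2, alpha = 0.2883
Iteration 1: beta = 0.0, y = 0.6847 + 0.0*(0.6847 - 0.6847) = 0.6847
  grad(y) = 11.3694, v = y - alpha*grad = -2.5931
  prox(v) = soft_thresh(-2.5931, 0.5362) = -2.0569
Iteration 2: beta = 0.3333, y = -2.0569 + 0.3333*(-2.0569 - 0.6847) = -2.9707
  grad(y) = 4.0586, v = y - alpha*grad = -4.1408
  prox(v) = soft_thresh(-4.1408, 0.5362) = -3.6046
Iteration 3: beta = 0.5, y = -3.6046 + 0.5*(-3.6046 + 2.0569) = -4.3784
  grad(y) = 1.2432, v = y - alpha*grad = -4.7368
  prox(v) = soft_thresh(-4.7368, 0.5362) = -4.2006
f(x_3) = 1*(-4.2006)^2 + 10*(-4.2006) + 1.86*|-4.2006| = -16.5478


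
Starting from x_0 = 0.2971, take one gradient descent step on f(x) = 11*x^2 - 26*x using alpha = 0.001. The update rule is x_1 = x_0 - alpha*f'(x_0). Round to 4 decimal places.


We compute the gradient at x_0 and apply the update.
f'(x) = 22*x - 26
f'(0.2971) = 22*0.2971 - 26 = -19.4638
x_1 = 0.2971 - 0.001*-19.4638 = 0.3166


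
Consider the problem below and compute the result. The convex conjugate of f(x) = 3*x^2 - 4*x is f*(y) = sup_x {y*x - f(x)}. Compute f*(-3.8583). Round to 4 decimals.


f*(y) = sup_x {y*x - a*x^2 - b*x} = sup_x {(y-b)*x - a*x^2}
FOC: (y - b) - 2a*x = 0 => x* = (y - b)/(2a)
x* = (-3.8583 + 4)/(2*3) = 0.0236
f*(-3.8583) = (y-b)^2/(4a) = (-3.8583 + 4)^2/(4*3)
= 0.0201/12 = 0.0017


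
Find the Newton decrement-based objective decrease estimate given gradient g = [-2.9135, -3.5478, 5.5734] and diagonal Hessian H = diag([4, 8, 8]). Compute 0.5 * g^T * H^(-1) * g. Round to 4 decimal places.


Step 1: H is diagonal, so H^(-1) * g = [-0.7284, -0.4435, 0.6967].
Step 2: g^T H^(-1) g = sum_i g_i^2 / H_ii
  = (-2.9135)^2/4 + (-3.5478)^2/8 + (5.5734)^2/8
  = 2.1221 + 1.5734 + 3.8828 = 7.5783
Step 3: Objective decrease = 0.5 * g^T H^(-1) g = 3.7892


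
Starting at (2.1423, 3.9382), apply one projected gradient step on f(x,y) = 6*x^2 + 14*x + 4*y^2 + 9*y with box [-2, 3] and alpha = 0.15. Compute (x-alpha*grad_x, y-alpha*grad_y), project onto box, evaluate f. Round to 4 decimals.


Step 1: Compute gradient at (2.1423, 3.9382).
grad_x = 2*6*2.1423 + 14 = 39.7076
grad_y = 2*4*3.9382 + 9 = 40.5056
Step 2: Gradient step.
x_raw = 2.1423 - 0.15*39.7076 = -3.8138
y_raw = 3.9382 - 0.15*40.5056 = -2.1376
Step 3: Project onto [-2, 3].
x_proj = clip(-3.8138) = -2.0
y_proj = clip(-2.1376) = -2.0
Step 4: Evaluate f.
f(-2.0, -2.0) = -6.0


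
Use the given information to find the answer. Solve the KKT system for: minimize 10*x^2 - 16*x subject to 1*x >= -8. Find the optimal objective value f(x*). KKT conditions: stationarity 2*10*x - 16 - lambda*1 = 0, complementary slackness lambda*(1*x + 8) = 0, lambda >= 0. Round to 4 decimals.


Step 1: Try lambda = 0 (constraint inactive).
Stationarity: 2*10*x - 16 = 0
x* = 16/(2*10) = 0.8
Check constraint: 1*0.8 = 0.8 >= -8 -- satisfied.
Step 2: Compute optimal value.
f(x*) = 10*0.8^2 - 16*0.8 = -6.4


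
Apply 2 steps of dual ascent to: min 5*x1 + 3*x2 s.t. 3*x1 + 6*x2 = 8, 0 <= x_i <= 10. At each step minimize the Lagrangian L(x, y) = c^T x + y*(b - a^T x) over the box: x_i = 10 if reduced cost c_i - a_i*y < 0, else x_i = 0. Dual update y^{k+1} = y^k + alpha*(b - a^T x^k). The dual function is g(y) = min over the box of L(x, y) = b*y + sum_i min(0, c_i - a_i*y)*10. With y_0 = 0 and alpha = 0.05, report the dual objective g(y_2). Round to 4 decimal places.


Dual ascent for LP: min 5*x1 + 3*x2, 3*x1 + 6*x2 = 8, 0 <= x_i <= 10
Step 1: y^k = 0.0, reduced costs: (5.0, 3.0)
  x^k = (0.0, 0.0), subgradient = b - a^T x = 8.0
  y^{k+1} = 0.0 + 0.05*8.0 = 0.4
Step 2: y^k = 0.4, reduced costs: (3.8, 0.6)
  x^k = (0.0, 0.0), subgradient = b - a^T x = 8.0
  y^{k+1} = 0.4 + 0.05*8.0 = 0.8
Dual objective at y_2 = 0.8: reduced costs (2.6, -1.8), box minimizer x = (0.0, 10.0)
g(y_2) = b*y + (c1 - a1*y)*x1 + (c2 - a2*y)*x2 = 8*0.8 + 2.6*0.0 + (-1.8)*10.0 = 6.4 + 0.0 - 18.0 = -11.6


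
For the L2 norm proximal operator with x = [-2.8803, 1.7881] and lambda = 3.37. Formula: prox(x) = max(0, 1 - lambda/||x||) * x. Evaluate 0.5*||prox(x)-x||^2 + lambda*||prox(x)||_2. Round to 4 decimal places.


Step 1: Compute ||x||.
||x|| = 3.3902
Step 2: Compute scaling factor.
scale = max(0, 1 - 3.37/3.3902) = 0.006
Step 3: prox(x) = [-0.0172, 0.0107]
||prox(x)|| = 0.0202
Step 4: Proximal objective.
0.5*||prox-x||^2 = 5.6785
lambda*||prox|| = 0.0681
Total = 5.7465


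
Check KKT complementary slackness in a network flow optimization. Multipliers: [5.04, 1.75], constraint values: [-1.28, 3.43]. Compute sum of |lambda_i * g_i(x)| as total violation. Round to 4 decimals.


KKT complementary slackness check:
lambda_1 * g_1 = 5.04 * -1.28 = -6.4512
lambda_2 * g_2 = 1.75 * 3.43 = 6.0025
Total violation = 6.4512 + 6.0025 = 12.4537


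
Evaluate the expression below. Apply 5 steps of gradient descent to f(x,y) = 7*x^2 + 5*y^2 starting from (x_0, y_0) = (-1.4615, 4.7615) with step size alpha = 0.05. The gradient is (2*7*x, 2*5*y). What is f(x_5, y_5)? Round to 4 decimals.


Gradient descent on f(x,y) = 7*x^2 + 5*y^2.
Starting point: (-1.4615, 4.7615), alpha = 0.05
Step 1: grad_x = 2*7*-1.4615 = -20.461, grad_y = 2*5*4.7615 = 47.615
  x_1 = -1.4615 - 0.05*-20.461 = -0.4385
  y_1 = 4.7615 - 0.05*47.615 = 2.3808
Step 2: grad_x = 2*7*-0.4385 = -6.1383, grad_y = 2*5*2.3808 = 23.8075
  x_2 = -0.4385 - 0.05*-6.1383 = -0.1315
  y_2 = 2.3808 - 0.05*23.8075 = 1.1904
Step 3: grad_x = 2*7*-0.1315 = -1.8415, grad_y = 2*5*1.1904 = 11.9038
  x_3 = -0.1315 - 0.05*-1.8415 = -0.0395
  y_3 = 1.1904 - 0.05*11.9038 = 0.5952
Step 4: grad_x = 2*7*-0.0395 = -0.5524, grad_y = 2*5*0.5952 = 5.9519
  x_4 = -0.0395 - 0.05*-0.5524 = -0.0118
  y_4 = 0.5952 - 0.05*5.9519 = 0.2976
Step 5: grad_x = 2*7*-0.0118 = -0.1657, grad_y = 2*5*0.2976 = 2.9759
  x_5 = -0.0118 - 0.05*-0.1657 = -0.0036
  y_5 = 0.2976 - 0.05*2.9759 = 0.1488
f(-0.0036, 0.1488) = 7*(-0.0036)^2 + 5*0.1488^2 = 0.1108


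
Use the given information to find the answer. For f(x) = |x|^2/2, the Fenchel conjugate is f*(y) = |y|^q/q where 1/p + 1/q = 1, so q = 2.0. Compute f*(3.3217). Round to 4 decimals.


The conjugate exponent q satisfies 1/p + 1/q = 1.
p = 2, so q = 2/(2 - 1) = 2.0
|y|^q = 3.3217^2.0 = 11.0337
f*(3.3217) = 11.0337 / 2.0 = 5.5168


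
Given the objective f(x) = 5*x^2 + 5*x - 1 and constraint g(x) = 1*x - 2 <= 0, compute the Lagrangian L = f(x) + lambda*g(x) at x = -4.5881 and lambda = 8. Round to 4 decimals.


Step 1: Evaluate f(x).
f(-4.5881) = 5*(-4.5881)^2 + 5*(-4.5881) - 1 = 81.3128
Step 2: Evaluate g(x).
g(-4.5881) = 1*-4.5881 - 2 = -6.5881
Step 3: Compute Lagrangian.
L = 81.3128 + 8*-6.5881 = 28.608


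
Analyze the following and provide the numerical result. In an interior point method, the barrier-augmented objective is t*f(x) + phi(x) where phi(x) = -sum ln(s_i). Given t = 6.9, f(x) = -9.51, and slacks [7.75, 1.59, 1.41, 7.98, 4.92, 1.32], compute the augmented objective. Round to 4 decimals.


Step 1: Compute log-barrier.
ln values: [2.0477, 0.4637, 0.3436, 2.0769, 1.5933, 0.2776]
phi = -(2.0477 + 0.4637 + 0.3436 + 2.0769 + 1.5933 + 0.2776) = -6.8029
Step 2: Compute augmented objective.
t*f(x) = 6.9*-9.51 = -65.619
Total = -65.619 - 6.8029 = -72.4219


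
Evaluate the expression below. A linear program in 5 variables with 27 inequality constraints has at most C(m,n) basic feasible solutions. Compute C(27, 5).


Each vertex corresponds to some choice of n active constraints out of m, so the number of vertices is at most C(m, n) = m! / (n!(m-n)!).
m = 27, n = 5
Numerator: 27 * 26 * 25 * 24 * 23
Denominator: 5! = 120
C(27, 5) = 80730


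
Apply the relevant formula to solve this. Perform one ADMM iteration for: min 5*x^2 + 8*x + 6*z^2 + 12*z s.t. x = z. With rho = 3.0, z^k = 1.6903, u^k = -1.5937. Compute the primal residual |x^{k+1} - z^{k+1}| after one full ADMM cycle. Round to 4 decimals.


ADMM iteration with rho = 3.0, z^k = 1.6903, u^k = -1.5937
Step 1: x-update.
Minimize 5*x^2 + 8*x + (3.0/2)*(x - 1.6903 - 1.5937)^2
FOC: (2*5 + 3.0)*x = -8 + 3.0*(1.6903 + 1.5937)
x^{k+1} = 0.1425
Step 2: z-update.
Minimize 6*z^2 + 12*z + (3.0/2)*(0.1425 - z - 1.5937)^2
FOC: (2*6 + 3.0)*z = -12 + 3.0*(0.1425 - 1.5937)
z^{k+1} = -1.0902
Step 3: u-update.
u^{k+1} = -1.5937 + 0.1425 + 1.0902 = -0.361
Step 4: Primal residual = |0.1425 + 1.0902| = 1.2327


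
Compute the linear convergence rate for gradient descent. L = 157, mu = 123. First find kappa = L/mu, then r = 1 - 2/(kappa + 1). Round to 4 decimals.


Step 1: Compute the condition number.
kappa = L/mu = 157/123 = 1.2764
Step 2: Compute the convergence rate.
r = 1 - 2/(kappa + 1) = 1 - 2*mu/(L + mu) = (L - mu)/(L + mu) = 34/280 = 0.1214


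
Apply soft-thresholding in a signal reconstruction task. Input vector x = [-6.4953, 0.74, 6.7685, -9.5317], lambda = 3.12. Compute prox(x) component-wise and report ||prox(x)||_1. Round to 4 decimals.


Soft-thresholding with lambda = 3.12:
prox(-6.4953) = sign(-6.4953)*max(|-6.4953| - 3.12, 0) = -3.3753
prox(0.74) = sign(0.74)*max(|0.74| - 3.12, 0) = 0.0
prox(6.7685) = sign(6.7685)*max(|6.7685| - 3.12, 0) = 3.6485
prox(-9.5317) = sign(-9.5317)*max(|-9.5317| - 3.12, 0) = -6.4117
prox(x) = [-3.3753, 0.0, 3.6485, -6.4117]
||prox(x)||_1 = 3.3753 + 0.0 + 3.6485 + 6.4117 = 13.4355


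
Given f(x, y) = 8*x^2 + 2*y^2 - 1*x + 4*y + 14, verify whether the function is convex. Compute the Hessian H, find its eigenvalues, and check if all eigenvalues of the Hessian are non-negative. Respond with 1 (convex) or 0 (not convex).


The Hessian of f(x,y) = 8*x^2 + 2*y^2 - 1*x + 4*y + 14 is:
H = [[16, 0], [0, 4]]
Trace = 16 + 4 = 20
Determinant = 16*4 - (0)^2 = 64
Discriminant = (20)^2 - 4*64 = 144.0
Eigenvalues: lambda_1 = 4.0, lambda_2 = 16.0
The function is convex.

1


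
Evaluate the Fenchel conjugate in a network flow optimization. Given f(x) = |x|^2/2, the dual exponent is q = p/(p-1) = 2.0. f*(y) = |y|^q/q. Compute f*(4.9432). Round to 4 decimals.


The conjugate exponent q satisfies 1/p + 1/q = 1.
p = 2, so q = 2/(2 - 1) = 2.0
|y|^q = 4.9432^2.0 = 24.4352
f*(4.9432) = 24.4352 / 2.0 = 12.2176


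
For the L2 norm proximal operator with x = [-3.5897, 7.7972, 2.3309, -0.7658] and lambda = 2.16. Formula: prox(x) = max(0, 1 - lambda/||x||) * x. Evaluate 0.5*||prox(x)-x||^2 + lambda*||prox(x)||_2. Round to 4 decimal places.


Step 1: Compute ||x||.
||x|| = 8.9276
Step 2: Compute scaling factor.
scale = max(0, 1 - 2.16/8.9276) = 0.7581
Step 3: prox(x) = [-2.7212, 5.9107, 1.7669, -0.5805]
||prox(x)|| = 6.7676
Step 4: Proximal objective.
0.5*||prox-x||^2 = 2.3328
lambda*||prox|| = 14.618
Total = 16.9508


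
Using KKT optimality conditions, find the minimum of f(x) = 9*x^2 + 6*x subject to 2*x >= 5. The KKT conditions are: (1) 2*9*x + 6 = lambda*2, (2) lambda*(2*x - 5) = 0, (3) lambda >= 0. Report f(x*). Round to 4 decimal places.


Step 1: Try lambda = 0 (constraint inactive).
x_unc = -6/(2*9) = -0.3333
Check: 2*-0.3333 = -0.6666 < 5 -- violated!
Step 2: Constraint must be active: 2*x = 5
x* = 5/2 = 2.5
lambda = (2*9*2.5 + 6)/2 = 25.5
Step 3: Compute optimal value.
f(x*) = 9*2.5^2 + 6*2.5 = 71.25


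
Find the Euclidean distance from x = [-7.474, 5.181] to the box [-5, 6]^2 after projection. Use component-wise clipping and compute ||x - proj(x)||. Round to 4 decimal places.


Project each component onto [-5, 6].
clip(-7.474) = -5.0, clip(5.181) = 5.181
Projection = [-5.0, 5.181]
Squared diffs: [6.1207, 0.0]
Distance = sqrt(6.1207) = 2.474


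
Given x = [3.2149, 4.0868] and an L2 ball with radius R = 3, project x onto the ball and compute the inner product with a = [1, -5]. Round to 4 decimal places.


Step 1: Compute ||x|| (intermediates to 6 decimals).
||x|| = sqrt(3.2149^2 + 4.0868^2) = 5.199761
Step 2: Project.
Since ||x|| > R, scale = R/||x|| = 3/5.199761 = 0.57695, proj(x) = scale * x
proj(x) = [1.854837, 2.357879]
Step 3: Dot product.
a^T * proj(x) = 1*1.854837 - 5*2.357879 = -9.9346


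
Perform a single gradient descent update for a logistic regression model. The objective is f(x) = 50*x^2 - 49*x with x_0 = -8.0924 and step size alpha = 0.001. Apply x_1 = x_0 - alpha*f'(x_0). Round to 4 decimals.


We compute the gradient at x_0 and apply the update.
f'(x) = 100*x - 49
f'(-8.0924) = 100*-8.0924 - 49 = -858.24
x_1 = -8.0924 - 0.001*-858.24 = -7.2342


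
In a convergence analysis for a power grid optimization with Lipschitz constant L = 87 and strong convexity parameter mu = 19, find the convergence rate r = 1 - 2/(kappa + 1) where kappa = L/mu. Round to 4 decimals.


Step 1: Compute the condition number.
kappa = L/mu = 87/19 = 4.5789
Step 2: Compute the convergence rate.
r = 1 - 2/(kappa + 1) = 1 - 2*mu/(L + mu) = (L - mu)/(L + mu) = 68/106 = 0.6415


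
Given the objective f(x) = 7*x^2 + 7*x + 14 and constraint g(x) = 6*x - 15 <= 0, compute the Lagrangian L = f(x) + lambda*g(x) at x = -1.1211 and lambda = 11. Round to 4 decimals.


Step 1: Evaluate f(x).
f(-1.1211) = 7*(-1.1211)^2 + 7*(-1.1211) + 14 = 14.9504
Step 2: Evaluate g(x).
g(-1.1211) = 6*-1.1211 - 15 = -21.7266
Step 3: Compute Lagrangian.
L = 14.9504 + 11*-21.7266 = -224.0422


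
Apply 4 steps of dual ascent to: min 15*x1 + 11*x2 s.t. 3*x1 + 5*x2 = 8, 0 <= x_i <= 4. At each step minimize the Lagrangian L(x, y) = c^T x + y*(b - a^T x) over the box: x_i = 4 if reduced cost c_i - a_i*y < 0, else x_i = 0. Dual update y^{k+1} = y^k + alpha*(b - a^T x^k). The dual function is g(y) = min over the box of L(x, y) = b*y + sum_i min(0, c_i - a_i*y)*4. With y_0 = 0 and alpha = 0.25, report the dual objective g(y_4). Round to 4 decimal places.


Dual ascent for LP: min 15*x1 + 11*x2, 3*x1 + 5*x2 = 8, 0 <= x_i <= 4
Step 1: y^k = 0.0, reduced costs: (15.0, 11.0)
  x^k = (0.0, 0.0), subgradient = b - a^T x = 8.0
  y^{k+1} = 0.0 + 0.25*8.0 = 2.0
Step 2: y^k = 2.0, reduced costs: (9.0, 1.0)
  x^k = (0.0, 0.0), subgradient = b - a^T x = 8.0
  y^{k+1} = 2.0 + 0.25*8.0 = 4.0
Step 3: y^k = 4.0, reduced costs: (3.0, -9.0)
  x^k = (0.0, 4.0), subgradient = b - a^T x = -12.0
  y^{k+1} = 4.0 + 0.25*-12.0 = 1.0
Step 4: y^k = 1.0, reduced costs: (12.0, 6.0)
  x^k = (0.0, 0.0), subgradient = b - a^T x = 8.0
  y^{k+1} = 1.0 + 0.25*8.0 = 3.0
Dual objective at y_4 = 3.0: reduced costs (6.0, -4.0), box minimizer x = (0.0, 4.0)
g(y_4) = b*y + (c1 - a1*y)*x1 + (c2 - a2*y)*x2 = 8*3.0 + 6.0*0.0 + (-4.0)*4.0 = 24.0 + 0.0 - 16.0 = 8.0


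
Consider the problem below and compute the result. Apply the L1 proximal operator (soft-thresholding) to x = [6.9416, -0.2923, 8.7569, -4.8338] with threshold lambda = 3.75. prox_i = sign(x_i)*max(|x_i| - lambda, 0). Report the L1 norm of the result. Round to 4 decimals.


Soft-thresholding with lambda = 3.75:
prox(6.9416) = sign(6.9416)*max(|6.9416| - 3.75, 0) = 3.1916
prox(-0.2923) = sign(-0.2923)*max(|-0.2923| - 3.75, 0) = 0.0
prox(8.7569) = sign(8.7569)*max(|8.7569| - 3.75, 0) = 5.0069
prox(-4.8338) = sign(-4.8338)*max(|-4.8338| - 3.75, 0) = -1.0838
prox(x) = [3.1916, 0.0, 5.0069, -1.0838]
||prox(x)||_1 = 3.1916 + 0.0 + 5.0069 + 1.0838 = 9.2823


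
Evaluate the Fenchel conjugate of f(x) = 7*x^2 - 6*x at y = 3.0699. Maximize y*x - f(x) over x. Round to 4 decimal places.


f*(y) = sup_x {y*x - a*x^2 - b*x} = sup_x {(y-b)*x - a*x^2}
FOC: (y - b) - 2a*x = 0 => x* = (y - b)/(2a)
x* = (3.0699 + 6)/(2*7) = 0.6479
f*(3.0699) = (y-b)^2/(4a) = (3.0699 + 6)^2/(4*7)
= 82.2631/28 = 2.938


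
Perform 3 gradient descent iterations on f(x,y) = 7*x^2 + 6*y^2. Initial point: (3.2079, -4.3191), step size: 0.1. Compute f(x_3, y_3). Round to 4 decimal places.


Gradient descent on f(x,y) = 7*x^2 + 6*y^2.
Starting point: (3.2079, -4.3191), alpha = 0.1
Step 1: grad_x = 2*7*3.2079 = 44.9106, grad_y = 2*6*-4.3191 = -51.8292
  x_1 = 3.2079 - 0.1*44.9106 = -1.2832
  y_1 = -4.3191 - 0.1*-51.8292 = 0.8638
Step 2: grad_x = 2*7*-1.2832 = -17.9642, grad_y = 2*6*0.8638 = 10.3658
  x_2 = -1.2832 - 0.1*-17.9642 = 0.5133
  y_2 = 0.8638 - 0.1*10.3658 = -0.1728
Step 3: grad_x = 2*7*0.5133 = 7.1857, grad_y = 2*6*-0.1728 = -2.0732
  x_3 = 0.5133 - 0.1*7.1857 = -0.2053
  y_3 = -0.1728 - 0.1*-2.0732 = 0.0346
f(-0.2053, 0.0346) = 7*(-0.2053)^2 + 6*0.0346^2 = 0.3022


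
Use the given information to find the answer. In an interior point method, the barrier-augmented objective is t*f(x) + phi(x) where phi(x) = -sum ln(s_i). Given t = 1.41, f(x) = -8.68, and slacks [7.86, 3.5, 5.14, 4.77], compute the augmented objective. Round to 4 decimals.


Step 1: Compute log-barrier.
ln values: [2.0618, 1.2528, 1.6371, 1.5623]
phi = -(2.0618 + 1.2528 + 1.6371 + 1.5623) = -6.5139
Step 2: Compute augmented objective.
t*f(x) = 1.41*-8.68 = -12.2388
Total = -12.2388 - 6.5139 = -18.7527


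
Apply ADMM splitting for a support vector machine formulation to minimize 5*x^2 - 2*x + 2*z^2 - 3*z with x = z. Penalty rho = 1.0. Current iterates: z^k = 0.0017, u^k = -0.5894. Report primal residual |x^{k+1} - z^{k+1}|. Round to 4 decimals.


ADMM iteration with rho = 1.0, z^k = 0.0017, u^k = -0.5894
Step 1: x-update.
Minimize 5*x^2 - 2*x + (1.0/2)*(x - 0.0017 - 0.5894)^2
FOC: (2*5 + 1.0)*x = 2 + 1.0*(0.0017 + 0.5894)
x^{k+1} = 0.2356
Step 2: z-update.
Minimize 2*z^2 - 3*z + (1.0/2)*(0.2356 - z - 0.5894)^2
FOC: (2*2 + 1.0)*z = 3 + 1.0*(0.2356 - 0.5894)
z^{k+1} = 0.5292
Step 3: u-update.
u^{k+1} = -0.5894 + 0.2356 - 0.5292 = -0.8831
Step 4: Primal residual = |0.2356 - 0.5292| = 0.2937


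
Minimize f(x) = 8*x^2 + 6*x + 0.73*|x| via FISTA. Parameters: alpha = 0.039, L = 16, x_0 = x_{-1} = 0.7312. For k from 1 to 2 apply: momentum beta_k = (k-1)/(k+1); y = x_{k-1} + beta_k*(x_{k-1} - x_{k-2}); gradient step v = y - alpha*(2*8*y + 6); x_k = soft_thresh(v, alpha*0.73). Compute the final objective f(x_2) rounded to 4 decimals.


FISTA on f(x) = 8*x^2 + 6*x + 0.73*|x|
L = 16, alpha = 0.039
Iteration 1: beta = 0.0, y = 0.7312 + 0.0*(0.7312 - 0.7312) = 0.7312
  grad(y) = 17.6992, v = y - alpha*grad = 0.0409
  prox(v) = soft_thresh(0.0409, 0.0285) = 0.0125
Iteration 2: beta = 0.3333, y = 0.0125 + 0.3333*(0.0125 - 0.7312) = -0.2271
  grad(y) = 2.3661, v = y - alpha*grad = -0.3194
  prox(v) = soft_thresh(-0.3194, 0.0285) = -0.2909
f(x_2) = 8*(-0.2909)^2 + 6*(-0.2909) + 0.73*|-0.2909| = -0.8561


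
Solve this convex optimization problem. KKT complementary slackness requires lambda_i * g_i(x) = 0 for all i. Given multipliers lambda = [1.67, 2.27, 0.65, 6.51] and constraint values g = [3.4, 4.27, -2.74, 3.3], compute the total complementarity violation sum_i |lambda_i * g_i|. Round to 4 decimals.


KKT complementary slackness check:
lambda_1 * g_1 = 1.67 * 3.4 = 5.678
lambda_2 * g_2 = 2.27 * 4.27 = 9.6929
lambda_3 * g_3 = 0.65 * -2.74 = -1.781
lambda_4 * g_4 = 6.51 * 3.3 = 21.483
Total violation = 5.678 + 9.6929 + 1.781 + 21.483 = 38.6349


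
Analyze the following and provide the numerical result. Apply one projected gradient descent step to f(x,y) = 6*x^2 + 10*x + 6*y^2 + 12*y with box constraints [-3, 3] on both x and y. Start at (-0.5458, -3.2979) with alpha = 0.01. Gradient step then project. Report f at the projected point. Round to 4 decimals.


Step 1: Compute gradient at (-0.5458, -3.2979).
grad_x = 2*6*-0.5458 + 10 = 3.4504
grad_y = 2*6*-3.2979 + 12 = -27.5748
Step 2: Gradient step.
x_raw = -0.5458 - 0.01*3.4504 = -0.5803
y_raw = -3.2979 - 0.01*-27.5748 = -3.0222
Step 3: Project onto [-3, 3].
x_proj = clip(-0.5803) = -0.5803
y_proj = clip(-3.0222) = -3.0
Step 4: Evaluate f.
f(-0.5803, -3.0) = 14.2175


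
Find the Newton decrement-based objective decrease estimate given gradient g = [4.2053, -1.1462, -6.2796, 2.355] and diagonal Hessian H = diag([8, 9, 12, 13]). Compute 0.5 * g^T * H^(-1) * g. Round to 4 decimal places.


Step 1: H is diagonal, so H^(-1) * g = [0.5257, -0.1274, -0.5233, 0.1812].
Step 2: g^T H^(-1) g = sum_i g_i^2 / H_ii
  = (4.2053)^2/8 + (-1.1462)^2/9 + (-6.2796)^2/12 + (2.355)^2/13
  = 2.2106 + 0.146 + 3.2861 + 0.4266 = 6.0693
Step 3: Objective decrease = 0.5 * g^T H^(-1) g = 3.0346


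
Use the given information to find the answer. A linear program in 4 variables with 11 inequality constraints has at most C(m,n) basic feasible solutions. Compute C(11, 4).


Each vertex corresponds to some choice of n active constraints out of m, so the number of vertices is at most C(m, n) = m! / (n!(m-n)!).
m = 11, n = 4
Numerator: 11 * 10 * 9 * 8
Denominator: 4! = 24
C(11, 4) = 330


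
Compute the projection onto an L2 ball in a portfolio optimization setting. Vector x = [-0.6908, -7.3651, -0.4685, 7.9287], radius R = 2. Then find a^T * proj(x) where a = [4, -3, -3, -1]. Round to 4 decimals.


Step 1: Compute ||x|| (intermediates to 6 decimals).
||x|| = sqrt((-0.6908)^2 + (-7.3651)^2 + (-0.4685)^2 + 7.9287^2) = 10.853832
Step 2: Project.
Since ||x|| > R, scale = R/||x|| = 2/10.853832 = 0.184267, proj(x) = scale * x
proj(x) = [-0.127292, -1.357145, -0.086329, 1.460998]
Step 3: Dot product.
a^T * proj(x) = 4*(-0.127292) - 3*(-1.357145) - 3*(-0.086329) - 1*1.460998 = 2.3603


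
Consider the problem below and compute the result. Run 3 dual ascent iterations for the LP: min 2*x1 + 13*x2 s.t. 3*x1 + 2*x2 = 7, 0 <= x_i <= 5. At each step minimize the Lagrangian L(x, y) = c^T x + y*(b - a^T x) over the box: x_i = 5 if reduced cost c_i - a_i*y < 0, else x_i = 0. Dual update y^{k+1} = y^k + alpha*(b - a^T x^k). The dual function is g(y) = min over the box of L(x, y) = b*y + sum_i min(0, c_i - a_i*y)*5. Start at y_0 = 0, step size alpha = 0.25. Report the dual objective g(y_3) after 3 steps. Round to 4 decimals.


Dual ascent for LP: min 2*x1 + 13*x2, 3*x1 + 2*x2 = 7, 0 <= x_i <= 5
Step 1: y^k = 0.0, reduced costs: (2.0, 13.0)
  x^k = (0.0, 0.0), subgradient = b - a^T x = 7.0
  y^{k+1} = 0.0 + 0.25*7.0 = 1.75
Step 2: y^k = 1.75, reduced costs: (-3.25, 9.5)
  x^k = (5.0, 0.0), subgradient = b - a^T x = -8.0
  y^{k+1} = 1.75 + 0.25*-8.0 = -0.25
Step 3: y^k = -0.25, reduced costs: (2.75, 13.5)
  x^k = (0.0, 0.0), subgradient = b - a^T x = 7.0
  y^{k+1} = -0.25 + 0.25*7.0 = 1.5
Dual objective at y_3 = 1.5: reduced costs (-2.5, 10.0), box minimizer x = (5.0, 0.0)
g(y_3) = b*y + (c1 - a1*y)*x1 + (c2 - a2*y)*x2 = 7*1.5 + (-2.5)*5.0 + 10.0*0.0 = 10.5 - 12.5 + 0.0 = -2.0


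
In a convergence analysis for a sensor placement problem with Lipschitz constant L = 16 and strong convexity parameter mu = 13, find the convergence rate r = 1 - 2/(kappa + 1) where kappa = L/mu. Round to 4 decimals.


Step 1: Compute the condition number.
kappa = L/mu = 16/13 = 1.2308
Step 2: Compute the convergence rate.
r = 1 - 2/(kappa + 1) = 1 - 2*mu/(L + mu) = (L - mu)/(L + mu) = 3/29 = 0.1034


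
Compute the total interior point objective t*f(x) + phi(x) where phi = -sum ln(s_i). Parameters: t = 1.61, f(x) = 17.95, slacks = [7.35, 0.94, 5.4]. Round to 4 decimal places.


Step 1: Compute log-barrier.
ln values: [1.9947, -0.0619, 1.6864]
phi = -(1.9947 - 0.0619 + 1.6864) = -3.6192
Step 2: Compute augmented objective.
t*f(x) = 1.61*17.95 = 28.8995
Total = 28.8995 - 3.6192 = 25.2803


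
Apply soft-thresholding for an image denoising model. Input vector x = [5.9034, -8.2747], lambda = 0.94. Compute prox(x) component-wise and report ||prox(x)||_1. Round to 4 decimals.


Soft-thresholding with lambda = 0.94:
prox(5.9034) = sign(5.9034)*max(|5.9034| - 0.94, 0) = 4.9634
prox(-8.2747) = sign(-8.2747)*max(|-8.2747| - 0.94, 0) = -7.3347
prox(x) = [4.9634, -7.3347]
||prox(x)||_1 = 4.9634 + 7.3347 = 12.2981


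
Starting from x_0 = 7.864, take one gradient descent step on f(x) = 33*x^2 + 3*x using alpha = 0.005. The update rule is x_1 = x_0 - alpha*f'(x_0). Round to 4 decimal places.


We compute the gradient at x_0 and apply the update.
f'(x) = 66*x + 3
f'(7.864) = 66*7.864 + 3 = 522.024
x_1 = 7.864 - 0.005*522.024 = 5.2539


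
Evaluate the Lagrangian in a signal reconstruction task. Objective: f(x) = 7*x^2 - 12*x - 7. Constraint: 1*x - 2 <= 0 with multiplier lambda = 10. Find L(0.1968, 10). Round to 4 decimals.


Step 1: Evaluate f(x).
f(0.1968) = 7*0.1968^2 - 12*0.1968 - 7 = -9.0905
Step 2: Evaluate g(x).
g(0.1968) = 1*0.1968 - 2 = -1.8032
Step 3: Compute Lagrangian.
L = -9.0905 + 10*-1.8032 = -27.1225


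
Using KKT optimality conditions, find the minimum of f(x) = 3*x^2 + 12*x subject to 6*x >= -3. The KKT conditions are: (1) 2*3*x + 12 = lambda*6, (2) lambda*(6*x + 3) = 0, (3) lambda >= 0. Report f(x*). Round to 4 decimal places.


Step 1: Try lambda = 0 (constraint inactive).
x_unc = -12/(2*3) = -2.0
Check: 6*-2.0 = -12.0 < -3 -- violated!
Step 2: Constraint must be active: 6*x = -3
x* = -3/6 = -0.5
lambda = (2*3*(-0.5) + 12)/6 = 1.5
Step 3: Compute optimal value.
f(x*) = 3*(-0.5)^2 + 12*(-0.5) = -5.25


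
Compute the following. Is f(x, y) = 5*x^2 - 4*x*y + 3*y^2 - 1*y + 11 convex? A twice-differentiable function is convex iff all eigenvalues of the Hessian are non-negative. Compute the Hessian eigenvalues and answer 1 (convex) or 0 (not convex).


The Hessian of f(x,y) = 5*x^2 - 4*x*y + 3*y^2 - 1*y + 11 is:
H = [[10, -4], [-4, 6]]
Trace = 10 + 6 = 16
Determinant = 10*6 - (-4)^2 = 44
Discriminant = (16)^2 - 4*44 = 80.0
Eigenvalues: lambda_1 = 3.5279, lambda_2 = 12.4721
The function is convex.

1


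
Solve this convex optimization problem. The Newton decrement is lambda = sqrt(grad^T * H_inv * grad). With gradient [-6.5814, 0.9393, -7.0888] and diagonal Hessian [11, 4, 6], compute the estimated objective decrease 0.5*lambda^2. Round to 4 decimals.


Step 1: H is diagonal, so H^(-1) * g = [-0.5983, 0.2348, -1.1815].
Step 2: g^T H^(-1) g = sum_i g_i^2 / H_ii
  = (-6.5814)^2/11 + (0.9393)^2/4 + (-7.0888)^2/6
  = 3.9377 + 0.2206 + 8.3752 = 12.5335
Step 3: Objective decrease = 0.5 * g^T H^(-1) g = 6.2667


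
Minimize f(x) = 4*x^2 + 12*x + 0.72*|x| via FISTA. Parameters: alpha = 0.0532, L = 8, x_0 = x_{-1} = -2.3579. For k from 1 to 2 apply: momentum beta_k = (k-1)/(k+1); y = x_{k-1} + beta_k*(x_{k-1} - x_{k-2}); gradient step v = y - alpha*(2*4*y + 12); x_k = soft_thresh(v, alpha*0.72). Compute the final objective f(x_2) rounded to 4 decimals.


FISTA on f(x) = 4*x^2 + 12*x + 0.72*|x|
L = 8, alpha = 0.0532
Iteration 1: beta = 0.0, y = -2.3579 + 0.0*(-2.3579 + 2.3579) = -2.3579
  grad(y) = -6.8632, v = y - alpha*grad = -1.9928
  prox(v) = soft_thresh(-1.9928, 0.0383) = -1.9545
Iteration 2: beta = 0.3333, y = -1.9545 + 0.3333*(-1.9545 + 2.3579) = -1.82
  grad(y) = -2.56, v = y - alpha*grad = -1.6838
  prox(v) = soft_thresh(-1.6838, 0.0383) = -1.6455
f(x_2) = 4*(-1.6455)^2 + 12*(-1.6455) + 0.72*|-1.6455| = -7.7306


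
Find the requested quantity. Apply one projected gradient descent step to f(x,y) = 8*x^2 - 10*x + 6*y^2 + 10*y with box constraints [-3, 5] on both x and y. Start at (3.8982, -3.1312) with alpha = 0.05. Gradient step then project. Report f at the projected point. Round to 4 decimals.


Step 1: Compute gradient at (3.8982, -3.1312).
grad_x = 2*8*3.8982 - 10 = 52.3712
grad_y = 2*6*-3.1312 + 10 = -27.5744
Step 2: Gradient step.
x_raw = 3.8982 - 0.05*52.3712 = 1.2796
y_raw = -3.1312 - 0.05*-27.5744 = -1.7525
Step 3: Project onto [-3, 5].
x_proj = clip(1.2796) = 1.2796
y_proj = clip(-1.7525) = -1.7525
Step 4: Evaluate f.
f(1.2796, -1.7525) = 1.2057


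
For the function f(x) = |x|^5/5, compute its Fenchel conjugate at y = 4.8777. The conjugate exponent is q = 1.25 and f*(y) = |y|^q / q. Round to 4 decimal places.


The conjugate exponent q satisfies 1/p + 1/q = 1.
p = 5, so q = 5/(5 - 1) = 1.25
|y|^q = 4.8777^1.25 = 7.2488
f*(4.8777) = 7.2488 / 1.25 = 5.7991


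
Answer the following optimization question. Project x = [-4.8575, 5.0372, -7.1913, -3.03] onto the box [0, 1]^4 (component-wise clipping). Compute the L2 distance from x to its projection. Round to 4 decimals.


Project each component onto [0, 1].
clip(-4.8575) = 0.0, clip(5.0372) = 1.0, clip(-7.1913) = 0.0, clip(-3.03) = 0.0
Projection = [0.0, 1.0, 0.0, 0.0]
Squared diffs: [23.5953, 16.299, 51.7148, 9.1809]
Distance = sqrt(100.79) = 10.0394


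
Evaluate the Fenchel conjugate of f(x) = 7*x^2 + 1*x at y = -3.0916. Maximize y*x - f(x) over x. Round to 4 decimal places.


f*(y) = sup_x {y*x - a*x^2 - b*x} = sup_x {(y-b)*x - a*x^2}
FOC: (y - b) - 2a*x = 0 => x* = (y - b)/(2a)
x* = (-3.0916 - 1)/(2*7) = -0.2923
f*(-3.0916) = (y-b)^2/(4a) = (-3.0916 - 1)^2/(4*7)
= 16.7412/28 = 0.5979


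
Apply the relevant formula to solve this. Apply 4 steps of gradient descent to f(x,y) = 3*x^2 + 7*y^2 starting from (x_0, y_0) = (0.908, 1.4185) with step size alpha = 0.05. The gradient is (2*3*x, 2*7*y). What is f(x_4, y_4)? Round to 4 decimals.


Gradient descent on f(x,y) = 3*x^2 + 7*y^2.
Starting point: (0.908, 1.4185), alpha = 0.05
Step 1: grad_x = 2*3*0.908 = 5.448, grad_y = 2*7*1.4185 = 19.859
  x_1 = 0.908 - 0.05*5.448 = 0.6356
  y_1 = 1.4185 - 0.05*19.859 = 0.4256
Step 2: grad_x = 2*3*0.6356 = 3.8136, grad_y = 2*7*0.4256 = 5.9577
  x_2 = 0.6356 - 0.05*3.8136 = 0.4449
  y_2 = 0.4256 - 0.05*5.9577 = 0.1277
Step 3: grad_x = 2*3*0.4449 = 2.6695, grad_y = 2*7*0.1277 = 1.7873
  x_3 = 0.4449 - 0.05*2.6695 = 0.3114
  y_3 = 0.1277 - 0.05*1.7873 = 0.0383
Step 4: grad_x = 2*3*0.3114 = 1.8687, grad_y = 2*7*0.0383 = 0.5362
  x_4 = 0.3114 - 0.05*1.8687 = 0.218
  y_4 = 0.0383 - 0.05*0.5362 = 0.0115
f(0.218, 0.0115) = 3*0.218^2 + 7*0.0115^2 = 0.1435


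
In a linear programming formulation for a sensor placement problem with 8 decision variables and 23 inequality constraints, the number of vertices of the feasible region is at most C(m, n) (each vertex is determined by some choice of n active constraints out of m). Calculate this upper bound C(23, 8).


Each vertex corresponds to some choice of n active constraints out of m, so the number of vertices is at most C(m, n) = m! / (n!(m-n)!).
m = 23, n = 8
Numerator: 23 * 22 * 21 * 20 * 19 * 18 * 17 * 16
Denominator: 8! = 40320
C(23, 8) = 490314


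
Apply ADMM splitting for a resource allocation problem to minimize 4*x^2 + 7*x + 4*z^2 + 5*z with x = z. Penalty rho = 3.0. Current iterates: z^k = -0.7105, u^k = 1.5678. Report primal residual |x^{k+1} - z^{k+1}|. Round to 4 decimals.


ADMM iteration with rho = 3.0, z^k = -0.7105, u^k = 1.5678
Step 1: x-update.
Minimize 4*x^2 + 7*x + (3.0/2)*(x + 0.7105 + 1.5678)^2
FOC: (2*4 + 3.0)*x = -7 + 3.0*(-0.7105 - 1.5678)
x^{k+1} = -1.2577
Step 2: z-update.
Minimize 4*z^2 + 5*z + (3.0/2)*(-1.2577 - z + 1.5678)^2
FOC: (2*4 + 3.0)*z = -5 + 3.0*(-1.2577 + 1.5678)
z^{k+1} = -0.37
Step 3: u-update.
u^{k+1} = 1.5678 - 1.2577 + 0.37 = 0.6801
Step 4: Primal residual = |-1.2577 + 0.37| = 0.8877
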